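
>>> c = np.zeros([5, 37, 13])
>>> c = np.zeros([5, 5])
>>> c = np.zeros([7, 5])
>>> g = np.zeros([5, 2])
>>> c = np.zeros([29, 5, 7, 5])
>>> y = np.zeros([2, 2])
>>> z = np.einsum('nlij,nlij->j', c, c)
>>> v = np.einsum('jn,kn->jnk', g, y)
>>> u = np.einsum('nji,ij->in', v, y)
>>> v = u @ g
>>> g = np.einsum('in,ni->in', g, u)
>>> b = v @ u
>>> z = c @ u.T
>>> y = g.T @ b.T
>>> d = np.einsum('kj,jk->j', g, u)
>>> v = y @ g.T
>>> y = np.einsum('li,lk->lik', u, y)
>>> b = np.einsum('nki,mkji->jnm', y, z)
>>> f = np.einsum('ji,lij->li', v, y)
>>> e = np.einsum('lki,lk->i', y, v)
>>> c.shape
(29, 5, 7, 5)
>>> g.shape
(5, 2)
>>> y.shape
(2, 5, 2)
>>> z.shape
(29, 5, 7, 2)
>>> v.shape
(2, 5)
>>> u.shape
(2, 5)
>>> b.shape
(7, 2, 29)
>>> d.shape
(2,)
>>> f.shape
(2, 5)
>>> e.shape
(2,)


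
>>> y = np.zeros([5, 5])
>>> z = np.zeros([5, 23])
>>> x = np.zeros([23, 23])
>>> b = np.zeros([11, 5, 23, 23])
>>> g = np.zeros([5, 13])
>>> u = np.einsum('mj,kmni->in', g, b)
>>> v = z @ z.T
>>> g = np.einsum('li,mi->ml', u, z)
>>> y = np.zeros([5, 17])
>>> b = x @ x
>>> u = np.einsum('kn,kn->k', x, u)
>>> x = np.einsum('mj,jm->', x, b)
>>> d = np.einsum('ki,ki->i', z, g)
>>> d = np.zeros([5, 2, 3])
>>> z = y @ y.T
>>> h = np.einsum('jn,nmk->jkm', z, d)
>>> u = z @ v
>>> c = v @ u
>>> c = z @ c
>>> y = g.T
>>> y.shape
(23, 5)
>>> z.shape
(5, 5)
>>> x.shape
()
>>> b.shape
(23, 23)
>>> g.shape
(5, 23)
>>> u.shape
(5, 5)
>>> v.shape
(5, 5)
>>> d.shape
(5, 2, 3)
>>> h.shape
(5, 3, 2)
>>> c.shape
(5, 5)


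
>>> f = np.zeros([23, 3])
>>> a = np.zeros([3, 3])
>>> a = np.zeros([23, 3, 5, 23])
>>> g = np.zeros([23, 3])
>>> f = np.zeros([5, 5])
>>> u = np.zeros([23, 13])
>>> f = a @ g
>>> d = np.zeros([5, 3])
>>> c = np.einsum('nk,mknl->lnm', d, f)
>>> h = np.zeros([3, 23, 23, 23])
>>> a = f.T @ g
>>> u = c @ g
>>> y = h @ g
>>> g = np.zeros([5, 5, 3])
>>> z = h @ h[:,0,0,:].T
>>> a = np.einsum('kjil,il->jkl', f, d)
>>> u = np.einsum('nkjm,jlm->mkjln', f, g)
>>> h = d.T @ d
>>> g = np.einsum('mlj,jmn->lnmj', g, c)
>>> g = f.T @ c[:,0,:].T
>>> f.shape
(23, 3, 5, 3)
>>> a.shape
(3, 23, 3)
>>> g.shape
(3, 5, 3, 3)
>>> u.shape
(3, 3, 5, 5, 23)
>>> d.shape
(5, 3)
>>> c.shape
(3, 5, 23)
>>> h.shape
(3, 3)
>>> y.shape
(3, 23, 23, 3)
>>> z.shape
(3, 23, 23, 3)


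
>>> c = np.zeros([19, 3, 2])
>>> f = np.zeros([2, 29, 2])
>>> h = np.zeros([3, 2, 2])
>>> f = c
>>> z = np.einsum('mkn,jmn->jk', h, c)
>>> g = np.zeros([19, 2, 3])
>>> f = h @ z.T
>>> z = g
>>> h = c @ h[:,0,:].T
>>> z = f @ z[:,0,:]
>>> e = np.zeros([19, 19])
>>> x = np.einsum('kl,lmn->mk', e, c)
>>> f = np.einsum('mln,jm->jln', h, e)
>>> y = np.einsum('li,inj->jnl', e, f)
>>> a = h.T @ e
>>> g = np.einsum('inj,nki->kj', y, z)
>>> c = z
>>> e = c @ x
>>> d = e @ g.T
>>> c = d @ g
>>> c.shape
(3, 2, 19)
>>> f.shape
(19, 3, 3)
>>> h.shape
(19, 3, 3)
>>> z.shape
(3, 2, 3)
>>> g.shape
(2, 19)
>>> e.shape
(3, 2, 19)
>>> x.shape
(3, 19)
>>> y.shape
(3, 3, 19)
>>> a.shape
(3, 3, 19)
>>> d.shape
(3, 2, 2)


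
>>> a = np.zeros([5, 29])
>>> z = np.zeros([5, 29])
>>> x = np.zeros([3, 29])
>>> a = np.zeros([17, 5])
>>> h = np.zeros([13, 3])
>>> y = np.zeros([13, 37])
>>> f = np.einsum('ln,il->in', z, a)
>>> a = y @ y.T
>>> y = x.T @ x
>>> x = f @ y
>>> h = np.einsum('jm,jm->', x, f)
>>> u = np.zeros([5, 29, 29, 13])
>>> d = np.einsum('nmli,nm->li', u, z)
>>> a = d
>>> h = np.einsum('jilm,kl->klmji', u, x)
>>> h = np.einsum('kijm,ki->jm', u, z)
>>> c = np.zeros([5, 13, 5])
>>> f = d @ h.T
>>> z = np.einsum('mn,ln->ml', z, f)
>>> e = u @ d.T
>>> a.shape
(29, 13)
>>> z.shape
(5, 29)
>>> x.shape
(17, 29)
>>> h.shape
(29, 13)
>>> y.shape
(29, 29)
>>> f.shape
(29, 29)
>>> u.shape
(5, 29, 29, 13)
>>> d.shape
(29, 13)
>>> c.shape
(5, 13, 5)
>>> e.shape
(5, 29, 29, 29)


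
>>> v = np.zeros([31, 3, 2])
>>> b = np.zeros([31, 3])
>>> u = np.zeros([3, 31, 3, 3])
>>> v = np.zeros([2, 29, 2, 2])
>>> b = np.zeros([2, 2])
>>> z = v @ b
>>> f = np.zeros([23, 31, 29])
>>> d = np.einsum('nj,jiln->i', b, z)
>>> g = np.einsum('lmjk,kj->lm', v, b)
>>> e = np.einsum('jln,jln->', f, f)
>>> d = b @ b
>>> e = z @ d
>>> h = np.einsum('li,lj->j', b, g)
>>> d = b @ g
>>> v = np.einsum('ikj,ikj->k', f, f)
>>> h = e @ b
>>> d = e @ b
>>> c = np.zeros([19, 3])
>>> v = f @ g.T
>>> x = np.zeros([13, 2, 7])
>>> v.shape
(23, 31, 2)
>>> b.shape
(2, 2)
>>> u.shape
(3, 31, 3, 3)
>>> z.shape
(2, 29, 2, 2)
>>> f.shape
(23, 31, 29)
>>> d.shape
(2, 29, 2, 2)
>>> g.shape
(2, 29)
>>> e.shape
(2, 29, 2, 2)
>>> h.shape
(2, 29, 2, 2)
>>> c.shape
(19, 3)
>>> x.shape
(13, 2, 7)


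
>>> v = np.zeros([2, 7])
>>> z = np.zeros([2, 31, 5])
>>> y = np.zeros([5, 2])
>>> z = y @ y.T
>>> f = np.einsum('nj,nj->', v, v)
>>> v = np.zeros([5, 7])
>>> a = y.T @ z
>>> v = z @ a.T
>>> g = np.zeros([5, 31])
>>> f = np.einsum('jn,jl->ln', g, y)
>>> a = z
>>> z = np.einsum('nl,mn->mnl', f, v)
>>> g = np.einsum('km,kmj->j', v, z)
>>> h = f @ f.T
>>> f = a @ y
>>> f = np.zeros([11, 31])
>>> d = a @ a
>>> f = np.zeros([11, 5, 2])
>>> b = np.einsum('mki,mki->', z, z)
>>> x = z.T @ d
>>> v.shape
(5, 2)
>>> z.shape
(5, 2, 31)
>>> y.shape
(5, 2)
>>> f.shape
(11, 5, 2)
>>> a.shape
(5, 5)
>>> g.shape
(31,)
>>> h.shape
(2, 2)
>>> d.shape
(5, 5)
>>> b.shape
()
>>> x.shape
(31, 2, 5)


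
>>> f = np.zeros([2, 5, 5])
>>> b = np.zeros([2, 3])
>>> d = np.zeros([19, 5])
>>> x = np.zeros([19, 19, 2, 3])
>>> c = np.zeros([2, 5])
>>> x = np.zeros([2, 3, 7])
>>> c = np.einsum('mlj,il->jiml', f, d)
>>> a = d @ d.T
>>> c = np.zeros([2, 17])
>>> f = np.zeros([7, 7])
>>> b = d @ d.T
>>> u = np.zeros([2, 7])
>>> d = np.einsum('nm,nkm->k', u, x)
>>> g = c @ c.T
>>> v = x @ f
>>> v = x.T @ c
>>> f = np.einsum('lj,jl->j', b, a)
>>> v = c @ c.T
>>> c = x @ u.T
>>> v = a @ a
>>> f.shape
(19,)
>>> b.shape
(19, 19)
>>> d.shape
(3,)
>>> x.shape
(2, 3, 7)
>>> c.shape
(2, 3, 2)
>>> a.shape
(19, 19)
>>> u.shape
(2, 7)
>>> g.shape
(2, 2)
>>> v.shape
(19, 19)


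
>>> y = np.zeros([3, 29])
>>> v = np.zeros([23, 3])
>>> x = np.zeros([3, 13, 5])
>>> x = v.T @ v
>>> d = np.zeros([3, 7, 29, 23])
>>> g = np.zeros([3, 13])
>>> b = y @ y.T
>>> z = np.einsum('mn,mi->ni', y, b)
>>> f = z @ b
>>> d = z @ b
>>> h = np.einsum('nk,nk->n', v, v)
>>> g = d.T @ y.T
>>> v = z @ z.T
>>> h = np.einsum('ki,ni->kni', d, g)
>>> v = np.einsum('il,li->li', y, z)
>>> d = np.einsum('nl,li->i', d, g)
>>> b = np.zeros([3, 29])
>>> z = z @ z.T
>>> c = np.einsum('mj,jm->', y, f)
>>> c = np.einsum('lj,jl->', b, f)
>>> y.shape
(3, 29)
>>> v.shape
(29, 3)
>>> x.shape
(3, 3)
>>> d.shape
(3,)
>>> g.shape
(3, 3)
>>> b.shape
(3, 29)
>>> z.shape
(29, 29)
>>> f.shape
(29, 3)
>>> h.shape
(29, 3, 3)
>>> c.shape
()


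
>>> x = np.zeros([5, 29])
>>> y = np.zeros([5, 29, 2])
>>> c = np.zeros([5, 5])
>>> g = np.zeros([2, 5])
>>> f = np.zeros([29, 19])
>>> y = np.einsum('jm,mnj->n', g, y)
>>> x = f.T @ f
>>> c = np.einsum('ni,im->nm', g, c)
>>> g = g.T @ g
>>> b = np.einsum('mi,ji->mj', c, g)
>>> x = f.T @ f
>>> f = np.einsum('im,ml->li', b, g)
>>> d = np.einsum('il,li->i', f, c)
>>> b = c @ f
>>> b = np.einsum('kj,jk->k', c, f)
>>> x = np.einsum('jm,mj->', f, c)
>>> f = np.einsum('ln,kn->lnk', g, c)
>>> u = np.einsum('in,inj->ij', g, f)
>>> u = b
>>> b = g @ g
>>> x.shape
()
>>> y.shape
(29,)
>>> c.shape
(2, 5)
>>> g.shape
(5, 5)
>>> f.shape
(5, 5, 2)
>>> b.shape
(5, 5)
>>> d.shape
(5,)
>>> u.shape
(2,)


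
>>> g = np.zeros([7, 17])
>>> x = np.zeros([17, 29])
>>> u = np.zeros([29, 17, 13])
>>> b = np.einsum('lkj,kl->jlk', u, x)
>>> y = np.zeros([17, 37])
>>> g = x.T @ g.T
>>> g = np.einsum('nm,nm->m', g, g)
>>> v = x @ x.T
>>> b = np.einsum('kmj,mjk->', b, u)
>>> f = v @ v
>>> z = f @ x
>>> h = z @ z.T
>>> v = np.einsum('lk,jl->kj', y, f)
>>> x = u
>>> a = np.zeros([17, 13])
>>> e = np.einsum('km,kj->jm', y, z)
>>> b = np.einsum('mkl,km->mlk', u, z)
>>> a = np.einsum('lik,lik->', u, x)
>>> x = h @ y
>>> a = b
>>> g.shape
(7,)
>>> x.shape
(17, 37)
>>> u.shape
(29, 17, 13)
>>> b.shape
(29, 13, 17)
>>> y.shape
(17, 37)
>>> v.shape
(37, 17)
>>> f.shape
(17, 17)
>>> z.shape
(17, 29)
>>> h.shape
(17, 17)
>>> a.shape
(29, 13, 17)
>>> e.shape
(29, 37)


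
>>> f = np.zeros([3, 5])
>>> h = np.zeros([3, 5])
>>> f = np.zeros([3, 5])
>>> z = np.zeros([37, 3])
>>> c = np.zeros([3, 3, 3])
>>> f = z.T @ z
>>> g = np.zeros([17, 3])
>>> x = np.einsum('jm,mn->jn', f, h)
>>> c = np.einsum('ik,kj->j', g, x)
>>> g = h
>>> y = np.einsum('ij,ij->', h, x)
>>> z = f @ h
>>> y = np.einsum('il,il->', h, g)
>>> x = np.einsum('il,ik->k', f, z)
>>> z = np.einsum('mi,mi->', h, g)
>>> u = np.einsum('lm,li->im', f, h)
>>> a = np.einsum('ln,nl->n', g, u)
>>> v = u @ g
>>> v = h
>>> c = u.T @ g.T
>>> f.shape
(3, 3)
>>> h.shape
(3, 5)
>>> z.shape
()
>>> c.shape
(3, 3)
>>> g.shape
(3, 5)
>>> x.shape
(5,)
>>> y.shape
()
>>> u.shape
(5, 3)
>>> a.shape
(5,)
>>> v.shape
(3, 5)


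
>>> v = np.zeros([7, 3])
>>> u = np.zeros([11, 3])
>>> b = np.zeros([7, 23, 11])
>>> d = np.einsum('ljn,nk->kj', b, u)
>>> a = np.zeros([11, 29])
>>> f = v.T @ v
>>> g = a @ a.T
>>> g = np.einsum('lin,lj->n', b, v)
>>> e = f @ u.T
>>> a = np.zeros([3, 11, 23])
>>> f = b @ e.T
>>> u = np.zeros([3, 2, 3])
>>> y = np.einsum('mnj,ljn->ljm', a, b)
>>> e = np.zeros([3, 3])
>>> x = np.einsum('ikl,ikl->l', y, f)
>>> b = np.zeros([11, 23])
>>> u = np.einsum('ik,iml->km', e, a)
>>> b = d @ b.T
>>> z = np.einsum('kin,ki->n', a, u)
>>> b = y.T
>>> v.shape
(7, 3)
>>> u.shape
(3, 11)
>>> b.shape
(3, 23, 7)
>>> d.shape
(3, 23)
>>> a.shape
(3, 11, 23)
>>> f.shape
(7, 23, 3)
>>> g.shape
(11,)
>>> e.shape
(3, 3)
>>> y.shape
(7, 23, 3)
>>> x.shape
(3,)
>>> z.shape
(23,)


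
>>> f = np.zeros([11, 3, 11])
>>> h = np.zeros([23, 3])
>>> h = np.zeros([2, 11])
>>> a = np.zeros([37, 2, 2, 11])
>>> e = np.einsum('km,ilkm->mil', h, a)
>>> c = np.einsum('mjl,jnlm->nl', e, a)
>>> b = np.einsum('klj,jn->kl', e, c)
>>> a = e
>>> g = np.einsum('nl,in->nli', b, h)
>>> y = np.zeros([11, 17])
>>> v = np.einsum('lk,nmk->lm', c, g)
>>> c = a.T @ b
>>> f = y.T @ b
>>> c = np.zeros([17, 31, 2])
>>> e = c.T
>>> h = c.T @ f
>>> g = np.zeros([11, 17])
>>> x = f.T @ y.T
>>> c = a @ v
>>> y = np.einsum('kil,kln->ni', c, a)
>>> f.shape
(17, 37)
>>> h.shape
(2, 31, 37)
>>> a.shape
(11, 37, 2)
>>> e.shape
(2, 31, 17)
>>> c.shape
(11, 37, 37)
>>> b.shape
(11, 37)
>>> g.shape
(11, 17)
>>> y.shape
(2, 37)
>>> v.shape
(2, 37)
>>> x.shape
(37, 11)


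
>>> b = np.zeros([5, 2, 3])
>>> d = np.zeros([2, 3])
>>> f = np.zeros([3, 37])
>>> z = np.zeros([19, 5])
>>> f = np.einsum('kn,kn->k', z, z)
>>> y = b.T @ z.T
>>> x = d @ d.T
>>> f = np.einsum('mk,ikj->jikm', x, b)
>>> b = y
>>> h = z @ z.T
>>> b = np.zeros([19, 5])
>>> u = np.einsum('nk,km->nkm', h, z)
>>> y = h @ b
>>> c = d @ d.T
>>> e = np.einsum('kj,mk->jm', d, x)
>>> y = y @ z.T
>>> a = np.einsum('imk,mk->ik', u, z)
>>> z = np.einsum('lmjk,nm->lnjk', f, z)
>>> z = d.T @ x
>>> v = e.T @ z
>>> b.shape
(19, 5)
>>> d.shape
(2, 3)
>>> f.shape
(3, 5, 2, 2)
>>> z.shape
(3, 2)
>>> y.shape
(19, 19)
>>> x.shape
(2, 2)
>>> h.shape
(19, 19)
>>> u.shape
(19, 19, 5)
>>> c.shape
(2, 2)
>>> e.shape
(3, 2)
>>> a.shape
(19, 5)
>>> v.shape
(2, 2)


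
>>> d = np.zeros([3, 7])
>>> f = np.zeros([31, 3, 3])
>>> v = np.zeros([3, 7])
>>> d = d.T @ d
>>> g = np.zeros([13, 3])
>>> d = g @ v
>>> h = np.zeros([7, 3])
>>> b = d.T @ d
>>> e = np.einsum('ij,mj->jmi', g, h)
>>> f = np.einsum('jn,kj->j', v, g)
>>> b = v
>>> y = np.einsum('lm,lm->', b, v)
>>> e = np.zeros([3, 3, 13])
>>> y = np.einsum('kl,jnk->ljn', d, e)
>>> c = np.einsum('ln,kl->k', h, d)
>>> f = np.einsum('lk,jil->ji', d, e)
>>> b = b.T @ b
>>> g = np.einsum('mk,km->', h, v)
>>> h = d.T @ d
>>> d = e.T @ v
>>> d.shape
(13, 3, 7)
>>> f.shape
(3, 3)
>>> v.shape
(3, 7)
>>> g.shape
()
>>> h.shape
(7, 7)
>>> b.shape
(7, 7)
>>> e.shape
(3, 3, 13)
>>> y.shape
(7, 3, 3)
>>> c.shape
(13,)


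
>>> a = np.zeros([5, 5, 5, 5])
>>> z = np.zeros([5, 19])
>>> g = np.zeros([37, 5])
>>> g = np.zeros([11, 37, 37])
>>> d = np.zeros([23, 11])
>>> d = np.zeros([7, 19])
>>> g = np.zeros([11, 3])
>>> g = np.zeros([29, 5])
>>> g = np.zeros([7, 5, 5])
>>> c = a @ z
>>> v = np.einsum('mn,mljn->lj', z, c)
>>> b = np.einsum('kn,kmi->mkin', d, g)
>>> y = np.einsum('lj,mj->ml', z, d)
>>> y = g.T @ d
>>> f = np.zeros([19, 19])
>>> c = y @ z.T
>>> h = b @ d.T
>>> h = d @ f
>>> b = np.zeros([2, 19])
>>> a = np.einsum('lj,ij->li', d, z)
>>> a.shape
(7, 5)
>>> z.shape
(5, 19)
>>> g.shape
(7, 5, 5)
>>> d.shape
(7, 19)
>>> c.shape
(5, 5, 5)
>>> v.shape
(5, 5)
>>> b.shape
(2, 19)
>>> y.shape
(5, 5, 19)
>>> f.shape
(19, 19)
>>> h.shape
(7, 19)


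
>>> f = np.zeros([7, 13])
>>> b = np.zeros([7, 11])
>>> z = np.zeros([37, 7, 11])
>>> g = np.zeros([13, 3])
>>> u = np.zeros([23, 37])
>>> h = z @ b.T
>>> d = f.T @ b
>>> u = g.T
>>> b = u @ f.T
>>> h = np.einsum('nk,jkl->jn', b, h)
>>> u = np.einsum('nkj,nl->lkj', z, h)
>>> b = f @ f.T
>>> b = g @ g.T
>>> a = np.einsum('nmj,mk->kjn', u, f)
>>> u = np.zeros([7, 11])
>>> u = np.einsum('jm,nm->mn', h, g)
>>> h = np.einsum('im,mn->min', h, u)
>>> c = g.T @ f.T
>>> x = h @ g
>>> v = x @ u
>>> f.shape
(7, 13)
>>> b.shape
(13, 13)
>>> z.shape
(37, 7, 11)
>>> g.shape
(13, 3)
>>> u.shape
(3, 13)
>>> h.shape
(3, 37, 13)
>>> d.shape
(13, 11)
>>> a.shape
(13, 11, 3)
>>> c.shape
(3, 7)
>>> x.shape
(3, 37, 3)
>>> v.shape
(3, 37, 13)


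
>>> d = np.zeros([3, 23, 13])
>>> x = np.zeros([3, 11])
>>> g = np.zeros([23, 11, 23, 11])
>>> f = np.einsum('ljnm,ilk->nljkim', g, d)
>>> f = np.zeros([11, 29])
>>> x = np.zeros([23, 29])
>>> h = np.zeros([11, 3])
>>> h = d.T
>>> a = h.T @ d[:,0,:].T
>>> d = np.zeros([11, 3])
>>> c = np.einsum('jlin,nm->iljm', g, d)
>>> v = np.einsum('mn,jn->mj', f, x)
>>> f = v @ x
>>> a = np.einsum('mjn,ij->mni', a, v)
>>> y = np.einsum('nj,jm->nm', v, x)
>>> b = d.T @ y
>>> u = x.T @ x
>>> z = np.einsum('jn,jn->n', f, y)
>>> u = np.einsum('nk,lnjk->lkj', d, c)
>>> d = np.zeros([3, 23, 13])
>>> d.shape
(3, 23, 13)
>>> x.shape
(23, 29)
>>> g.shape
(23, 11, 23, 11)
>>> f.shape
(11, 29)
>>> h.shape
(13, 23, 3)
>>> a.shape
(3, 3, 11)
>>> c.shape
(23, 11, 23, 3)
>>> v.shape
(11, 23)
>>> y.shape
(11, 29)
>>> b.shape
(3, 29)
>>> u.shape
(23, 3, 23)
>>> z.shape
(29,)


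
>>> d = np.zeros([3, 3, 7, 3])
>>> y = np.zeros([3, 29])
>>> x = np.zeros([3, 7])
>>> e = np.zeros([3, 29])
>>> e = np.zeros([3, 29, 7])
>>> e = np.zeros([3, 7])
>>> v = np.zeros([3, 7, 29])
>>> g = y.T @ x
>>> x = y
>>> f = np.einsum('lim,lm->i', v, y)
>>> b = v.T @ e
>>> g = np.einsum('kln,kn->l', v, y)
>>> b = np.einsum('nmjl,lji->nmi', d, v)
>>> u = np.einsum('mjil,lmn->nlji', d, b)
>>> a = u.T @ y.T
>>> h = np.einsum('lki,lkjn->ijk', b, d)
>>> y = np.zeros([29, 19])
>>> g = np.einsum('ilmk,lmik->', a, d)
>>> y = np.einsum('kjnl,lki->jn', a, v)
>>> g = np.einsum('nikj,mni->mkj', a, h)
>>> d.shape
(3, 3, 7, 3)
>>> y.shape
(3, 3)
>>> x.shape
(3, 29)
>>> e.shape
(3, 7)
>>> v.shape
(3, 7, 29)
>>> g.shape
(29, 3, 3)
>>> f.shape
(7,)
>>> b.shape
(3, 3, 29)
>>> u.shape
(29, 3, 3, 7)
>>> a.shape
(7, 3, 3, 3)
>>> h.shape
(29, 7, 3)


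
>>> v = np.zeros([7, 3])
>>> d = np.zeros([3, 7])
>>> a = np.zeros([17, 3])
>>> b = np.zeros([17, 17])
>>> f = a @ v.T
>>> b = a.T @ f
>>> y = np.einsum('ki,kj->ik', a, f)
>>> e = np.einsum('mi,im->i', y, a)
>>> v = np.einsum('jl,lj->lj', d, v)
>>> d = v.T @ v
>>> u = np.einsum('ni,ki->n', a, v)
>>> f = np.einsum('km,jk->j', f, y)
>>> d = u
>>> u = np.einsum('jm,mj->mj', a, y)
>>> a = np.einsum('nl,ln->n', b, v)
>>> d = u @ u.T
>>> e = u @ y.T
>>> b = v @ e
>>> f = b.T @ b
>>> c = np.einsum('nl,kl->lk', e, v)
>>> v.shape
(7, 3)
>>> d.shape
(3, 3)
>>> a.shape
(3,)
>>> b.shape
(7, 3)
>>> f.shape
(3, 3)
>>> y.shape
(3, 17)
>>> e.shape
(3, 3)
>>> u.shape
(3, 17)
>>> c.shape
(3, 7)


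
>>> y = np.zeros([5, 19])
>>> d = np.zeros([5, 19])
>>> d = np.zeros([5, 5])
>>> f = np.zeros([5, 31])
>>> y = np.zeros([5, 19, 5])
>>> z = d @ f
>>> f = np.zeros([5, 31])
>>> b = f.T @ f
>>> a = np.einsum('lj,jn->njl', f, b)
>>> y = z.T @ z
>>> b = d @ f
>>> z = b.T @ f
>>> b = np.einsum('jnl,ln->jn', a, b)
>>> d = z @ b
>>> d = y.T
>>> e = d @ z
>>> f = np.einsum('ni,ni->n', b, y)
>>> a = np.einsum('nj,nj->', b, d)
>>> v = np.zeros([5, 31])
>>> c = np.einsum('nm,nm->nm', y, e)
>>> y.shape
(31, 31)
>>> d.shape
(31, 31)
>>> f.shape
(31,)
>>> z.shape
(31, 31)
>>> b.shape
(31, 31)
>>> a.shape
()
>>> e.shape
(31, 31)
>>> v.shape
(5, 31)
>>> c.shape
(31, 31)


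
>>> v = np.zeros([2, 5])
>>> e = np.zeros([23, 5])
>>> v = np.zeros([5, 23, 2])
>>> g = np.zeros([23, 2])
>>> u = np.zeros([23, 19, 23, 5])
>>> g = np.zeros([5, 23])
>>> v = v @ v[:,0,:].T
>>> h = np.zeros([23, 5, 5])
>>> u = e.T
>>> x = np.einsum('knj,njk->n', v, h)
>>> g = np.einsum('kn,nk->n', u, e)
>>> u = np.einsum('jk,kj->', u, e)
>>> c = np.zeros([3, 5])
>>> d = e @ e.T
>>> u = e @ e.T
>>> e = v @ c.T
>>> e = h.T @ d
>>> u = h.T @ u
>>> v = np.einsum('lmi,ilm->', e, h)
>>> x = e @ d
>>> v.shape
()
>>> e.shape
(5, 5, 23)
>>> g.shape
(23,)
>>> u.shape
(5, 5, 23)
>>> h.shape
(23, 5, 5)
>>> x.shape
(5, 5, 23)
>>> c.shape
(3, 5)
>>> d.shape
(23, 23)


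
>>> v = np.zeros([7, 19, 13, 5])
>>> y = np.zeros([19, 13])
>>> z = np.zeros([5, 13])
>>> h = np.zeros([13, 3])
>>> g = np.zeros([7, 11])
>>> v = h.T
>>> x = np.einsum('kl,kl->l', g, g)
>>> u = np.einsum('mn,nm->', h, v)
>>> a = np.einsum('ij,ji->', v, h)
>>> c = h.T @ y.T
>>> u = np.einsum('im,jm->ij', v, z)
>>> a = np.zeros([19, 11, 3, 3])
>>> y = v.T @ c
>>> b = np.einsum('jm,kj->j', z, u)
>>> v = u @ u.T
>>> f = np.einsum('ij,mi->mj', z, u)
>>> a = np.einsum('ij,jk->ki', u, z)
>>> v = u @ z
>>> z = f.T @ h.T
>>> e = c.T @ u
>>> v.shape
(3, 13)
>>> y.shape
(13, 19)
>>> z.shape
(13, 13)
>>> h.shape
(13, 3)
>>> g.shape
(7, 11)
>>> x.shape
(11,)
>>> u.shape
(3, 5)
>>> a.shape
(13, 3)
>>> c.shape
(3, 19)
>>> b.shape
(5,)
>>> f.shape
(3, 13)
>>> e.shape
(19, 5)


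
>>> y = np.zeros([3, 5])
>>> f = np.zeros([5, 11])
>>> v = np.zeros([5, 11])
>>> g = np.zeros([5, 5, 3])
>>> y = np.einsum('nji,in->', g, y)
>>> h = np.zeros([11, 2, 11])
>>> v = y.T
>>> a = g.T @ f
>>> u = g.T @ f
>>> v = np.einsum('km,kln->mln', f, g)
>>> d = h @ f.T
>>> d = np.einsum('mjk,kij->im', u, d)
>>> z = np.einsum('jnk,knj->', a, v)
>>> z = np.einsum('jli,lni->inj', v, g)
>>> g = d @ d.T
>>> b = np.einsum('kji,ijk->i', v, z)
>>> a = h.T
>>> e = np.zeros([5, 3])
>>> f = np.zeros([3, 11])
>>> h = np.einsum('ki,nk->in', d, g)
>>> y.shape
()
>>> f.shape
(3, 11)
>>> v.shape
(11, 5, 3)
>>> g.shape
(2, 2)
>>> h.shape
(3, 2)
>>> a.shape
(11, 2, 11)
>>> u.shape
(3, 5, 11)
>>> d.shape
(2, 3)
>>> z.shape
(3, 5, 11)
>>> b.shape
(3,)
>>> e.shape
(5, 3)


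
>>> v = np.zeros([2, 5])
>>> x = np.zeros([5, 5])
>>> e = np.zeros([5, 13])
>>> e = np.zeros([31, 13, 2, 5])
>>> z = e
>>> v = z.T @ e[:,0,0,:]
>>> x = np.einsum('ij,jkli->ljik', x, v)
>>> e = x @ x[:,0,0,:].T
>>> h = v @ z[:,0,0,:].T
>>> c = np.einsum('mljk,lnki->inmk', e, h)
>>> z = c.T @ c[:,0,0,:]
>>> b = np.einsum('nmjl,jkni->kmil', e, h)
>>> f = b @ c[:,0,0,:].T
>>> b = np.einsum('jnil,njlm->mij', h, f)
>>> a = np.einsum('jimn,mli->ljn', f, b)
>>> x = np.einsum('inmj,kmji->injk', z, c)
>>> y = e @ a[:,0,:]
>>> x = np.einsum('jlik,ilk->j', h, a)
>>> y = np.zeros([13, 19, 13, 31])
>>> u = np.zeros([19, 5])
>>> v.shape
(5, 2, 13, 5)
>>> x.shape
(5,)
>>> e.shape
(13, 5, 5, 13)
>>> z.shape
(13, 13, 2, 13)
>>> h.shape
(5, 2, 13, 31)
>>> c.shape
(31, 2, 13, 13)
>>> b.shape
(31, 13, 5)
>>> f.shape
(2, 5, 31, 31)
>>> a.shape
(13, 2, 31)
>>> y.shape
(13, 19, 13, 31)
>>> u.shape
(19, 5)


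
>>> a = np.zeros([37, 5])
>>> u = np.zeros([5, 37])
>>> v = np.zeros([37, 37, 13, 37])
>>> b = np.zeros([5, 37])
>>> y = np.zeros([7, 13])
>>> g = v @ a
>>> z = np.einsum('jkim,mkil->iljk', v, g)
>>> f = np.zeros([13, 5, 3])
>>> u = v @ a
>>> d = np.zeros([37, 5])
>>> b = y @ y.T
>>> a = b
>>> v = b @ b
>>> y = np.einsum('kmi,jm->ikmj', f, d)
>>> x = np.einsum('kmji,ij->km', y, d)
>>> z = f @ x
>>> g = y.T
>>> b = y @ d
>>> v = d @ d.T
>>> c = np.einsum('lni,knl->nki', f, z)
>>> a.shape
(7, 7)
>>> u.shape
(37, 37, 13, 5)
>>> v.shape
(37, 37)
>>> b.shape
(3, 13, 5, 5)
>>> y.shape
(3, 13, 5, 37)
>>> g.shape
(37, 5, 13, 3)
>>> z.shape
(13, 5, 13)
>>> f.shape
(13, 5, 3)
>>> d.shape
(37, 5)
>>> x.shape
(3, 13)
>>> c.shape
(5, 13, 3)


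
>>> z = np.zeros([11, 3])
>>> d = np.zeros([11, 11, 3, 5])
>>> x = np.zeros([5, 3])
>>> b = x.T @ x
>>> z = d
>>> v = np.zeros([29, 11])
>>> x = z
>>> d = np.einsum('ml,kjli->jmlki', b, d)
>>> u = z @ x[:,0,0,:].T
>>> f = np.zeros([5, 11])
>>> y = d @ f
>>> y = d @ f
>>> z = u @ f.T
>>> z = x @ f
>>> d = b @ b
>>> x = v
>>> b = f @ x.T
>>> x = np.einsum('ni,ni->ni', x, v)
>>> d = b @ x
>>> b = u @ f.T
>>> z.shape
(11, 11, 3, 11)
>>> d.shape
(5, 11)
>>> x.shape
(29, 11)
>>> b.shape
(11, 11, 3, 5)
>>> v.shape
(29, 11)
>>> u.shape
(11, 11, 3, 11)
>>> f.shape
(5, 11)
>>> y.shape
(11, 3, 3, 11, 11)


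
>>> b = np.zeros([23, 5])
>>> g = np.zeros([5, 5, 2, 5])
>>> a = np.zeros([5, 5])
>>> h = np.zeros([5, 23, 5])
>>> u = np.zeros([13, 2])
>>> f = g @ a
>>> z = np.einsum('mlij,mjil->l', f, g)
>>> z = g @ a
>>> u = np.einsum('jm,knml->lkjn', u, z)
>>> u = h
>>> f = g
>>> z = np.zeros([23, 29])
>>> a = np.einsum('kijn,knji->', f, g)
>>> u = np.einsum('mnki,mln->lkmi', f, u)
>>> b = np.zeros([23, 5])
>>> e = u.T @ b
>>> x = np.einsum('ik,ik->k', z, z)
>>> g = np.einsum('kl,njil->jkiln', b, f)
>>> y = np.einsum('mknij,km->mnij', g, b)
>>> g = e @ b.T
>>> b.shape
(23, 5)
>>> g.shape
(5, 5, 2, 23)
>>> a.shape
()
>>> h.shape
(5, 23, 5)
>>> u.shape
(23, 2, 5, 5)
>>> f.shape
(5, 5, 2, 5)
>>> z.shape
(23, 29)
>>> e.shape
(5, 5, 2, 5)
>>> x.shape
(29,)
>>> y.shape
(5, 2, 5, 5)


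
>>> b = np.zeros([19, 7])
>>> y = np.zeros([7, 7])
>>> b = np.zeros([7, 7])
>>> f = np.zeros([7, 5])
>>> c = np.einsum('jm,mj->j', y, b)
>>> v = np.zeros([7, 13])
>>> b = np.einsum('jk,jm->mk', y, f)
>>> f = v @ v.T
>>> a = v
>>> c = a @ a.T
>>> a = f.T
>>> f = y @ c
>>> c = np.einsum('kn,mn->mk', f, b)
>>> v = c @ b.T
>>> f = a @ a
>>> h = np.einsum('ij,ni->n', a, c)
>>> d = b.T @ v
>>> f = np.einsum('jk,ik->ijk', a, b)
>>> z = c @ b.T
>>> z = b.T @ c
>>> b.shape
(5, 7)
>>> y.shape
(7, 7)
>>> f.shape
(5, 7, 7)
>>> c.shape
(5, 7)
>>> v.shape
(5, 5)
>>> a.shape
(7, 7)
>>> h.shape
(5,)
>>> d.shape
(7, 5)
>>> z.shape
(7, 7)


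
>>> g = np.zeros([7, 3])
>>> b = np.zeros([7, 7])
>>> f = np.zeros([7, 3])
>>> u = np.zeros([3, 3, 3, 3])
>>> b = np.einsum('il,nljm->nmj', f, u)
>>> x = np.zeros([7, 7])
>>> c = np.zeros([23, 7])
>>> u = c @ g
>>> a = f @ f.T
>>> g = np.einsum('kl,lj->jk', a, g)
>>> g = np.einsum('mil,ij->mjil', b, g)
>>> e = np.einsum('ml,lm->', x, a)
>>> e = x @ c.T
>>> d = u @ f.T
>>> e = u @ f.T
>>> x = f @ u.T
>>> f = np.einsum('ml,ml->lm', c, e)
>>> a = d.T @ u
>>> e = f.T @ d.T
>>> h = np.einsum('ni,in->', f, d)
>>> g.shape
(3, 7, 3, 3)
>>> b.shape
(3, 3, 3)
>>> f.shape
(7, 23)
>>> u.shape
(23, 3)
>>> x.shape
(7, 23)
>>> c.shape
(23, 7)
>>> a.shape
(7, 3)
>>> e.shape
(23, 23)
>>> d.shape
(23, 7)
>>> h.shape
()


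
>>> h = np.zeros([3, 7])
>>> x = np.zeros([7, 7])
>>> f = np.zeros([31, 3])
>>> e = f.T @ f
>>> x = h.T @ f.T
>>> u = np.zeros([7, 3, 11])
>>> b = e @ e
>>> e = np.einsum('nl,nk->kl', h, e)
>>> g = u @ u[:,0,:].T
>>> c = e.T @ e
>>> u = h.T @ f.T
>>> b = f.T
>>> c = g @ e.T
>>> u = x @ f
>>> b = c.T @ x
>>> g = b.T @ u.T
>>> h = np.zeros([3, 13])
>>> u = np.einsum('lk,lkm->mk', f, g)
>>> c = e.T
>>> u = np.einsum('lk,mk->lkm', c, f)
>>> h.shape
(3, 13)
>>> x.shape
(7, 31)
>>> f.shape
(31, 3)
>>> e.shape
(3, 7)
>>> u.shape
(7, 3, 31)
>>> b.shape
(3, 3, 31)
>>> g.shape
(31, 3, 7)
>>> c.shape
(7, 3)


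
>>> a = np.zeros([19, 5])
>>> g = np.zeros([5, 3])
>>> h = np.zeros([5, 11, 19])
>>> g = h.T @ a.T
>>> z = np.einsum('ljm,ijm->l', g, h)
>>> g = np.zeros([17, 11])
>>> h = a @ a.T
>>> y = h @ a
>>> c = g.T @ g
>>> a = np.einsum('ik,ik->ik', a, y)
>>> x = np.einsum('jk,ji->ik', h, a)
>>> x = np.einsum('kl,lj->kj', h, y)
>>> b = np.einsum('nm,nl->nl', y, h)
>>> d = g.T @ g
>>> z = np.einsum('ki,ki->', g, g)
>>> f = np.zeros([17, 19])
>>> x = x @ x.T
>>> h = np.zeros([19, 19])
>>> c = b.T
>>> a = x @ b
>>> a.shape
(19, 19)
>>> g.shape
(17, 11)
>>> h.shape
(19, 19)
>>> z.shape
()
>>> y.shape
(19, 5)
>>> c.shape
(19, 19)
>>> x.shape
(19, 19)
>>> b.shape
(19, 19)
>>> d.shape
(11, 11)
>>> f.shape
(17, 19)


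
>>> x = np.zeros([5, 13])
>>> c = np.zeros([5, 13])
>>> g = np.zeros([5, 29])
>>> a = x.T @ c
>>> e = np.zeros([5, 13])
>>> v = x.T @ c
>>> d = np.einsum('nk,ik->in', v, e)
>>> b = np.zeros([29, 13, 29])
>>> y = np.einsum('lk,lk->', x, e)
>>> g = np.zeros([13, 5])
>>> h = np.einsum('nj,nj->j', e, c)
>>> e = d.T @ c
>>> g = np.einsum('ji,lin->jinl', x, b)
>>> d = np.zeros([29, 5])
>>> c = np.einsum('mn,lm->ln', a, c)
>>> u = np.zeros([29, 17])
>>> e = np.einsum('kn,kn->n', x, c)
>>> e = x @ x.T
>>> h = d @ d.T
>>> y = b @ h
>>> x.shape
(5, 13)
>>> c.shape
(5, 13)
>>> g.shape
(5, 13, 29, 29)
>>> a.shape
(13, 13)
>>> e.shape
(5, 5)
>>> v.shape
(13, 13)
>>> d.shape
(29, 5)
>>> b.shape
(29, 13, 29)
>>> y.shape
(29, 13, 29)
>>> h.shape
(29, 29)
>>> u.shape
(29, 17)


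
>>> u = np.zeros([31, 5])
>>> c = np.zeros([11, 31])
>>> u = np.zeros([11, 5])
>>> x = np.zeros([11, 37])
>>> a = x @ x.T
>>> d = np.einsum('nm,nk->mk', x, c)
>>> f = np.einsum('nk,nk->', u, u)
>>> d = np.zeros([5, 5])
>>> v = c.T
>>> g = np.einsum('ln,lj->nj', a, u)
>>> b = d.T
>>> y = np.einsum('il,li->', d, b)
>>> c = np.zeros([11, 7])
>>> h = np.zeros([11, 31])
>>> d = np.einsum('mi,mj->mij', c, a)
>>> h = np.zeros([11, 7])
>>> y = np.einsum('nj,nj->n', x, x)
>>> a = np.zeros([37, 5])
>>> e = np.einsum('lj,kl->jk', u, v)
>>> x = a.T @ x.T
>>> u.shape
(11, 5)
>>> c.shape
(11, 7)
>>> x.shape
(5, 11)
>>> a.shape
(37, 5)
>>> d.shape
(11, 7, 11)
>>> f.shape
()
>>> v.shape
(31, 11)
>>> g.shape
(11, 5)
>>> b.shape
(5, 5)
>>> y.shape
(11,)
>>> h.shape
(11, 7)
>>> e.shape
(5, 31)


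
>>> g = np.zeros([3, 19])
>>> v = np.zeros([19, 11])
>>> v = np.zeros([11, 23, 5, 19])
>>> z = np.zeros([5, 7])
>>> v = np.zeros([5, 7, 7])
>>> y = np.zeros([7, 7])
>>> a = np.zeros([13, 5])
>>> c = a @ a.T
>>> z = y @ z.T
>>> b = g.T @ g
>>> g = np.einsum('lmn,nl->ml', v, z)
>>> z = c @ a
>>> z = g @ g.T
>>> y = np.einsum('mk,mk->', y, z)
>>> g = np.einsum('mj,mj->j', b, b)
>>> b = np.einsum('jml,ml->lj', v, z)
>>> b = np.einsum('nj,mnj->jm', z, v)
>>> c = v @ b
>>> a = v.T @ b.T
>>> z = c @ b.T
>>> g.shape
(19,)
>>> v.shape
(5, 7, 7)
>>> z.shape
(5, 7, 7)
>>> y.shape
()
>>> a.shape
(7, 7, 7)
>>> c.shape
(5, 7, 5)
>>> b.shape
(7, 5)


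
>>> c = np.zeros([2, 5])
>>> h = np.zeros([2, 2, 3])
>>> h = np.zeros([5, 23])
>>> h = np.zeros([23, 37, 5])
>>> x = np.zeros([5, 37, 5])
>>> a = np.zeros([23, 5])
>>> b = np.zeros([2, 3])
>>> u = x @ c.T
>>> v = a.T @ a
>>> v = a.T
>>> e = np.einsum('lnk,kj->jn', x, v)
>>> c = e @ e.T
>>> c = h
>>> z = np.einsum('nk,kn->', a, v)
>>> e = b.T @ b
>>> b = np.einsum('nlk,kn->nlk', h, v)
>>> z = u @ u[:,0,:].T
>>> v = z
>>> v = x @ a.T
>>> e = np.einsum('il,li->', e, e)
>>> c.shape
(23, 37, 5)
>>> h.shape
(23, 37, 5)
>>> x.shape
(5, 37, 5)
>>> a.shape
(23, 5)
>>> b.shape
(23, 37, 5)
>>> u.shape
(5, 37, 2)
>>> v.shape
(5, 37, 23)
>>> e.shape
()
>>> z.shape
(5, 37, 5)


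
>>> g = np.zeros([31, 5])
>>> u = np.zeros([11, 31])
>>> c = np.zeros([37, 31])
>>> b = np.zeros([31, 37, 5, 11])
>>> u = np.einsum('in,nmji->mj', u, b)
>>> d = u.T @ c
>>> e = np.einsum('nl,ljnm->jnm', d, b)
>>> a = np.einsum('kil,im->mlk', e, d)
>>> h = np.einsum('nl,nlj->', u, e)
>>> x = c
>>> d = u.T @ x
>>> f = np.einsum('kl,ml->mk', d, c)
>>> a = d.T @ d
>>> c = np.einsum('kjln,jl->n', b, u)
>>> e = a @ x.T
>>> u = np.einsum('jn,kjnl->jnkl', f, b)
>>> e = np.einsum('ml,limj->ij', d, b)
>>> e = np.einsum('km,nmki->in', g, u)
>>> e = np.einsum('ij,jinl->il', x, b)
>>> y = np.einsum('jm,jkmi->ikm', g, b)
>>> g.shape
(31, 5)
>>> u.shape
(37, 5, 31, 11)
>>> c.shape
(11,)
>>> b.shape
(31, 37, 5, 11)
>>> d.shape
(5, 31)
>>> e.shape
(37, 11)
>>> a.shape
(31, 31)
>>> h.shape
()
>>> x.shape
(37, 31)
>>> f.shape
(37, 5)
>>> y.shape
(11, 37, 5)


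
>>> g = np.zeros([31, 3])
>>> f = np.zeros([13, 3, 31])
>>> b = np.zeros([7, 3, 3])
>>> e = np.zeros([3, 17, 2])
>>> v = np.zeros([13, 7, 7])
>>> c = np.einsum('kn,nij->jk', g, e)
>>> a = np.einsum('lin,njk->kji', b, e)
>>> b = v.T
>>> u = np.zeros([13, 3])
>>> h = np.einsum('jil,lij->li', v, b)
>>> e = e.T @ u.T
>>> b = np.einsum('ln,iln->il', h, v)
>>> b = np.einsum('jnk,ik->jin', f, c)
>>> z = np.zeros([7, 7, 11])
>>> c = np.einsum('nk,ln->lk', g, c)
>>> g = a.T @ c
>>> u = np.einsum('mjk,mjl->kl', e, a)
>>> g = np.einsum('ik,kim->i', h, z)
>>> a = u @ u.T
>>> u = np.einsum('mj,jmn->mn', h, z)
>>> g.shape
(7,)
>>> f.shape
(13, 3, 31)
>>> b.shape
(13, 2, 3)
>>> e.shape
(2, 17, 13)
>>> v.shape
(13, 7, 7)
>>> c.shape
(2, 3)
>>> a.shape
(13, 13)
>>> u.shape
(7, 11)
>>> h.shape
(7, 7)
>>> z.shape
(7, 7, 11)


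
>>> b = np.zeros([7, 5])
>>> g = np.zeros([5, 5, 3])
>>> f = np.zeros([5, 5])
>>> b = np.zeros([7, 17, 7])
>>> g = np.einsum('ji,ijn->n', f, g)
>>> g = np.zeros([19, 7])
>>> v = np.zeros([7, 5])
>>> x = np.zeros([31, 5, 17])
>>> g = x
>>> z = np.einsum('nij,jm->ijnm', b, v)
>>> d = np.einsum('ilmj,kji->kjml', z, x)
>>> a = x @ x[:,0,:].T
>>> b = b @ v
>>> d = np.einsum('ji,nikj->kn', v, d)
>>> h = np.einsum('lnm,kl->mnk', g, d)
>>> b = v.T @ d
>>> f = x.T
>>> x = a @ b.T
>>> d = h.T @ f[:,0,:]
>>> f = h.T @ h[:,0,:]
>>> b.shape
(5, 31)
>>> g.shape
(31, 5, 17)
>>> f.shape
(7, 5, 7)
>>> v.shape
(7, 5)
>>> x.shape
(31, 5, 5)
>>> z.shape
(17, 7, 7, 5)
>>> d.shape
(7, 5, 31)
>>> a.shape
(31, 5, 31)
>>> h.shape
(17, 5, 7)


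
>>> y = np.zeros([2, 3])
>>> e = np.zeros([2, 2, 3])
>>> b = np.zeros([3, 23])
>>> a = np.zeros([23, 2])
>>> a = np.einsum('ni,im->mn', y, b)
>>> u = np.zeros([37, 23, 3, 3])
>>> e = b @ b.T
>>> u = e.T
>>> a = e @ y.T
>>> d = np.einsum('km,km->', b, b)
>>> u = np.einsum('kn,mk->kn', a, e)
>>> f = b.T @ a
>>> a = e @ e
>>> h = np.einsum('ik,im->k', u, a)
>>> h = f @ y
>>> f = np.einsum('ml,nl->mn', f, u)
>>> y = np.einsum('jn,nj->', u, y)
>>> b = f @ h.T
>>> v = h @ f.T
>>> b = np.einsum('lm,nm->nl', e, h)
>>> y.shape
()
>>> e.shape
(3, 3)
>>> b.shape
(23, 3)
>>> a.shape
(3, 3)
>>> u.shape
(3, 2)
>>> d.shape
()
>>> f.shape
(23, 3)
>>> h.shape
(23, 3)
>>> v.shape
(23, 23)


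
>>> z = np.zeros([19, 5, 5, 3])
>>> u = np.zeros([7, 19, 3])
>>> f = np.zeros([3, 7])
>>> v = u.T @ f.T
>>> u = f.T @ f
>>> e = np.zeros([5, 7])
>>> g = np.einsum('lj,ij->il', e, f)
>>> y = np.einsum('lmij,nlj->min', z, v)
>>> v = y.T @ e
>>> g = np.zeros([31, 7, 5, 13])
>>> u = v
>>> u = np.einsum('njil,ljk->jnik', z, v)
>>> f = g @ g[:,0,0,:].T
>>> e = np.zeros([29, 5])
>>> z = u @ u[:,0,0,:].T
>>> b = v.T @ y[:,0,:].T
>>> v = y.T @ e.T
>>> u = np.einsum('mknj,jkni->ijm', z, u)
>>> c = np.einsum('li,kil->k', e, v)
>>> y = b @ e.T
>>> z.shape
(5, 19, 5, 5)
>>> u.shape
(7, 5, 5)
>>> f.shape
(31, 7, 5, 31)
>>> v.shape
(3, 5, 29)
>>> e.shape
(29, 5)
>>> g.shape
(31, 7, 5, 13)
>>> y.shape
(7, 5, 29)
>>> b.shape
(7, 5, 5)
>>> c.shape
(3,)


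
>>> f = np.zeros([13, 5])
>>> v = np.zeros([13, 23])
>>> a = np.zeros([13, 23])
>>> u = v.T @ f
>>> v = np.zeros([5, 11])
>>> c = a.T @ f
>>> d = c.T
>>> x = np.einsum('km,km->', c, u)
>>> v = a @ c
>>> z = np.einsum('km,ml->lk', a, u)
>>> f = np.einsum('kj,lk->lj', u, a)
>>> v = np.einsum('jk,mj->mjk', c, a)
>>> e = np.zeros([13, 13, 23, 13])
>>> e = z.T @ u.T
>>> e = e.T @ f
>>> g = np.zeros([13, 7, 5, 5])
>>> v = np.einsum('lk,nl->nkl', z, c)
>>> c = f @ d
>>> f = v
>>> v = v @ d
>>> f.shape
(23, 13, 5)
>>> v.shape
(23, 13, 23)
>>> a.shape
(13, 23)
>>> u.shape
(23, 5)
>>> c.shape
(13, 23)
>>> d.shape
(5, 23)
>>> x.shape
()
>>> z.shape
(5, 13)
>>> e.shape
(23, 5)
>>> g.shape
(13, 7, 5, 5)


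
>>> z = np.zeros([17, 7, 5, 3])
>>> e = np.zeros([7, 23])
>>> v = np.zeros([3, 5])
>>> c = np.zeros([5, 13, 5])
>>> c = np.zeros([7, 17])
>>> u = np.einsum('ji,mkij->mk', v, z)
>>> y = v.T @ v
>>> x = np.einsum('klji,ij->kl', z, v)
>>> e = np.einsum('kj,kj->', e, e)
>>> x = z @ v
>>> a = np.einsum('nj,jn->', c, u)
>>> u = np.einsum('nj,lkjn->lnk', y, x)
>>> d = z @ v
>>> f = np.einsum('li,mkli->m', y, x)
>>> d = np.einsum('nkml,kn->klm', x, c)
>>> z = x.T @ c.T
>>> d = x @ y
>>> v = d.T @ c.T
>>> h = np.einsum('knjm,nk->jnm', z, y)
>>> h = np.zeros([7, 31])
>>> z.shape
(5, 5, 7, 7)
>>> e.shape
()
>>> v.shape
(5, 5, 7, 7)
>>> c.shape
(7, 17)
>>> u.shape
(17, 5, 7)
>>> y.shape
(5, 5)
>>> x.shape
(17, 7, 5, 5)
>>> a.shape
()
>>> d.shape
(17, 7, 5, 5)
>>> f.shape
(17,)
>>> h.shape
(7, 31)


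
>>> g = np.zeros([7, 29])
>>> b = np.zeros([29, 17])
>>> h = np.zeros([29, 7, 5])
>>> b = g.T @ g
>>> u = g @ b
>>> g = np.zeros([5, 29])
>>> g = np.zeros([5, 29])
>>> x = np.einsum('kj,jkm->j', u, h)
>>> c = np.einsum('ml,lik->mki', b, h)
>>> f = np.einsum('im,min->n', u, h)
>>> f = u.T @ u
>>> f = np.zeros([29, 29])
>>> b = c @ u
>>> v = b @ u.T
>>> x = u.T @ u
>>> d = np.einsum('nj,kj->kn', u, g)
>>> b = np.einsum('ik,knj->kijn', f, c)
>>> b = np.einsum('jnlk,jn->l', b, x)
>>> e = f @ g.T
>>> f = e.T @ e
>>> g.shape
(5, 29)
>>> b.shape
(7,)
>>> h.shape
(29, 7, 5)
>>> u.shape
(7, 29)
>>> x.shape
(29, 29)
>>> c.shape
(29, 5, 7)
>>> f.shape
(5, 5)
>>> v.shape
(29, 5, 7)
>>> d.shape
(5, 7)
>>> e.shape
(29, 5)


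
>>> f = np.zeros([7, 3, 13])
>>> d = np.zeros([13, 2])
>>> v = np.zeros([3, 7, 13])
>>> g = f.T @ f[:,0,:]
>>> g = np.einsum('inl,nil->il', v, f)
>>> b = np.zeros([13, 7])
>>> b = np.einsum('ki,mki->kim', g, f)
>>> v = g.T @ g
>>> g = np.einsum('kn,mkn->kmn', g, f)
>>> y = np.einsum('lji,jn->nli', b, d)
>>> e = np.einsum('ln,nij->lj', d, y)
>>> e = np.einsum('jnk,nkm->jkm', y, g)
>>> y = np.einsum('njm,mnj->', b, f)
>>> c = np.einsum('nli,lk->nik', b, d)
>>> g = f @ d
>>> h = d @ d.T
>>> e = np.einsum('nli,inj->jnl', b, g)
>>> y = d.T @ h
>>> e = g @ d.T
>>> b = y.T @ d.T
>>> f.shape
(7, 3, 13)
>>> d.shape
(13, 2)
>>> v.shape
(13, 13)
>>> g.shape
(7, 3, 2)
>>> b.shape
(13, 13)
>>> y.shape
(2, 13)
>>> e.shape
(7, 3, 13)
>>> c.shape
(3, 7, 2)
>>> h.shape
(13, 13)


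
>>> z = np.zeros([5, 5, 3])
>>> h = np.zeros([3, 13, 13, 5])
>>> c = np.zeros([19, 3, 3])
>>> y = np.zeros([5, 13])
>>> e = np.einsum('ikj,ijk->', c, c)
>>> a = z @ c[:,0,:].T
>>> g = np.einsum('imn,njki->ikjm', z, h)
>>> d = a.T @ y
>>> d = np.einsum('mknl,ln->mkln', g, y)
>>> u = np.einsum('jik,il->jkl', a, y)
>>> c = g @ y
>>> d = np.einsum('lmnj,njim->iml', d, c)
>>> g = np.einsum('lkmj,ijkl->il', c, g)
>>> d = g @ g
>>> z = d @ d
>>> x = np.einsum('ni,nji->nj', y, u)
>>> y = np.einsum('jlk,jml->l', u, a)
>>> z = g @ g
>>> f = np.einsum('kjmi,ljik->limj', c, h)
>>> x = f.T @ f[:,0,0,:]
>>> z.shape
(5, 5)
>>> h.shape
(3, 13, 13, 5)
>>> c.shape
(5, 13, 13, 13)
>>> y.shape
(19,)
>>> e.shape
()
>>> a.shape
(5, 5, 19)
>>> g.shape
(5, 5)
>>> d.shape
(5, 5)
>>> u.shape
(5, 19, 13)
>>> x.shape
(13, 13, 13, 13)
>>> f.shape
(3, 13, 13, 13)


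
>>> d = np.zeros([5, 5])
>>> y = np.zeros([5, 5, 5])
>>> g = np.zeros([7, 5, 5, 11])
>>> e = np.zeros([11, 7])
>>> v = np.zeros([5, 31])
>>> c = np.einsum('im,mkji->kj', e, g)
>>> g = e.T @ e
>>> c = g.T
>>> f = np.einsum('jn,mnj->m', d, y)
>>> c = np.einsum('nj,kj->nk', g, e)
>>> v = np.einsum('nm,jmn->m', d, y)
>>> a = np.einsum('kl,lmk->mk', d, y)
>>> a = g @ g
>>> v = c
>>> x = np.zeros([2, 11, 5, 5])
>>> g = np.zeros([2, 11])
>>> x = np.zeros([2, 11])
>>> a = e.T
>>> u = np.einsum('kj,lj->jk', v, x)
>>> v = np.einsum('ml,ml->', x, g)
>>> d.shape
(5, 5)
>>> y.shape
(5, 5, 5)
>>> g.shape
(2, 11)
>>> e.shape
(11, 7)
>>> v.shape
()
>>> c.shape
(7, 11)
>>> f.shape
(5,)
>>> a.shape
(7, 11)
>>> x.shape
(2, 11)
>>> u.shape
(11, 7)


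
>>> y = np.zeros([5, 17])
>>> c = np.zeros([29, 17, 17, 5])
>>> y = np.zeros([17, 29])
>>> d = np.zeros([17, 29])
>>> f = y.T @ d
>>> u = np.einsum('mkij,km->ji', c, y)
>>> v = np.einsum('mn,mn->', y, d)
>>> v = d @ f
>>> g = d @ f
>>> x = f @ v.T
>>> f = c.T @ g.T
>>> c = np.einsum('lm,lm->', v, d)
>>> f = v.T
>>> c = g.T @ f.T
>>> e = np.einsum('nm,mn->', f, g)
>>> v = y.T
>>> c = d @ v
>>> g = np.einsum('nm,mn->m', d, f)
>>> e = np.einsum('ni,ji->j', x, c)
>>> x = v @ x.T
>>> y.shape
(17, 29)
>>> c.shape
(17, 17)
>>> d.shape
(17, 29)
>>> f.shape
(29, 17)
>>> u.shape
(5, 17)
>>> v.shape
(29, 17)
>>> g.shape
(29,)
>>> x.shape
(29, 29)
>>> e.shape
(17,)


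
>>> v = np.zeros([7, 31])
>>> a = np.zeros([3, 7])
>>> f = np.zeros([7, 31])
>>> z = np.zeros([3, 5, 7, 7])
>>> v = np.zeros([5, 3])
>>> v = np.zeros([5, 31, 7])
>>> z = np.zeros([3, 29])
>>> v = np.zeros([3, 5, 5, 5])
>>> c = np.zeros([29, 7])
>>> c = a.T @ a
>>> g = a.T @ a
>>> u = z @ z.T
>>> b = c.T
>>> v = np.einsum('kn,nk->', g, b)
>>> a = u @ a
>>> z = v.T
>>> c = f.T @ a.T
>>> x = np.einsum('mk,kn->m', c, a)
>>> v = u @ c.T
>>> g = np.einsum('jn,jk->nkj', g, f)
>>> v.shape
(3, 31)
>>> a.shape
(3, 7)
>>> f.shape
(7, 31)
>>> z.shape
()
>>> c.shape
(31, 3)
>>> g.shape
(7, 31, 7)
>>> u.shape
(3, 3)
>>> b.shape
(7, 7)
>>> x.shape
(31,)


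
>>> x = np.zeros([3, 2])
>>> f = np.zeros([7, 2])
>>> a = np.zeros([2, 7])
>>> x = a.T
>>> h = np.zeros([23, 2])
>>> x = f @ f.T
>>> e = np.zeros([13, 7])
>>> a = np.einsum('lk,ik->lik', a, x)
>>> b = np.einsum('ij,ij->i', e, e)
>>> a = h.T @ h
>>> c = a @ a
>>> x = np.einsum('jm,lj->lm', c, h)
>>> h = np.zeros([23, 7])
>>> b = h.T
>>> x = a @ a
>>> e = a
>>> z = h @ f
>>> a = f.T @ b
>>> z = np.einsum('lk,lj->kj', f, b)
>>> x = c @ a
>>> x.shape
(2, 23)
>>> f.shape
(7, 2)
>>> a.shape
(2, 23)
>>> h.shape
(23, 7)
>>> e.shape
(2, 2)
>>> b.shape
(7, 23)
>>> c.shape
(2, 2)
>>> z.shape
(2, 23)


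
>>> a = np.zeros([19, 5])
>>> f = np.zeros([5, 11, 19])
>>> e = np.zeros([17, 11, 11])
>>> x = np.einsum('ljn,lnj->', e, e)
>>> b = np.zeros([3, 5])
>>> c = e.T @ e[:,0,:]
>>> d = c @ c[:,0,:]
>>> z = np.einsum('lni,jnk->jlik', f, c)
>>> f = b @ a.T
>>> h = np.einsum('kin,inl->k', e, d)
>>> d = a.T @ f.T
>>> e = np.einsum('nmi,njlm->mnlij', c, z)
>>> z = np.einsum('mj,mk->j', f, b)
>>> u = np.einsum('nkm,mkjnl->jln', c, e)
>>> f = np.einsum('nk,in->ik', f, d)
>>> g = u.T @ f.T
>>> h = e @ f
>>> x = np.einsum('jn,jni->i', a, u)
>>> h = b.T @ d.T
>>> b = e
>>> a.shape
(19, 5)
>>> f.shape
(5, 19)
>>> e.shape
(11, 11, 19, 11, 5)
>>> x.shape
(11,)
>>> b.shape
(11, 11, 19, 11, 5)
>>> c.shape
(11, 11, 11)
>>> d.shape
(5, 3)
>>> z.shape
(19,)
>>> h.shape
(5, 5)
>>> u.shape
(19, 5, 11)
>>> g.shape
(11, 5, 5)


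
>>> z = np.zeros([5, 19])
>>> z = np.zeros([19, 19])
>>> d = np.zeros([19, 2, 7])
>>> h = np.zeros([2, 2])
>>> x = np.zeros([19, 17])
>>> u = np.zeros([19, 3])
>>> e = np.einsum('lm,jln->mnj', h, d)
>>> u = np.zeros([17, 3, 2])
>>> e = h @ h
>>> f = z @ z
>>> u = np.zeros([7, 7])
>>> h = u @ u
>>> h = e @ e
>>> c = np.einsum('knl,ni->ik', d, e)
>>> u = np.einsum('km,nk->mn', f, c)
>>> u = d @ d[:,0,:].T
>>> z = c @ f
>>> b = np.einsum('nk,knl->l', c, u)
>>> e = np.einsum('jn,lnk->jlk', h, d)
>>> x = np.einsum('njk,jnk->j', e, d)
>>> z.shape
(2, 19)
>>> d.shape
(19, 2, 7)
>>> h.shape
(2, 2)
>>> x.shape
(19,)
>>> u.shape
(19, 2, 19)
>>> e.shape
(2, 19, 7)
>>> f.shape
(19, 19)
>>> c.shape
(2, 19)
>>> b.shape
(19,)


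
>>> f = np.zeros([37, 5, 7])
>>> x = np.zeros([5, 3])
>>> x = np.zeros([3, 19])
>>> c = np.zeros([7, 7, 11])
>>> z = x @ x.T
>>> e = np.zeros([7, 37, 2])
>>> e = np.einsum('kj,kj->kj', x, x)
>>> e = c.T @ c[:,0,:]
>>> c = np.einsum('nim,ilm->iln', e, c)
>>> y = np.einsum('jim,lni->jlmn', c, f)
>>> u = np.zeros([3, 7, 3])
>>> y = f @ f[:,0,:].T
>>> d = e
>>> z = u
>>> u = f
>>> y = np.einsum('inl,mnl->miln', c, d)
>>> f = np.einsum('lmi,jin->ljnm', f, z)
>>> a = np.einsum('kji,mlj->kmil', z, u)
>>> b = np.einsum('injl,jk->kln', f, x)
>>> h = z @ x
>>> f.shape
(37, 3, 3, 5)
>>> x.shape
(3, 19)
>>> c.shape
(7, 7, 11)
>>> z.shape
(3, 7, 3)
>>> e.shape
(11, 7, 11)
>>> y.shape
(11, 7, 11, 7)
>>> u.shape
(37, 5, 7)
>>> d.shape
(11, 7, 11)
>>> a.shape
(3, 37, 3, 5)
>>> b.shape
(19, 5, 3)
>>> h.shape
(3, 7, 19)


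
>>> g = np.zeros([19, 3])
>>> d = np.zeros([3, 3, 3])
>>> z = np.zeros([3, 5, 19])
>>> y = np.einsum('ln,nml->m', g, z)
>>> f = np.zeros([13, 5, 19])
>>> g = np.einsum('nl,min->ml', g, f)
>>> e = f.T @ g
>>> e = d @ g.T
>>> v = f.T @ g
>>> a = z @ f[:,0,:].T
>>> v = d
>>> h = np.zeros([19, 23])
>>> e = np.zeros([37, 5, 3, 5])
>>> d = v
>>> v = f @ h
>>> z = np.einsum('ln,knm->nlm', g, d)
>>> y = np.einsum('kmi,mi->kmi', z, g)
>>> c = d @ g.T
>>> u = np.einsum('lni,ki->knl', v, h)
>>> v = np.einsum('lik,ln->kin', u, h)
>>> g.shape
(13, 3)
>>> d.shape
(3, 3, 3)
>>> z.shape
(3, 13, 3)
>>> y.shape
(3, 13, 3)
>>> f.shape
(13, 5, 19)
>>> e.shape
(37, 5, 3, 5)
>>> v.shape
(13, 5, 23)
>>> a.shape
(3, 5, 13)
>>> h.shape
(19, 23)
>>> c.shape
(3, 3, 13)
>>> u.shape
(19, 5, 13)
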